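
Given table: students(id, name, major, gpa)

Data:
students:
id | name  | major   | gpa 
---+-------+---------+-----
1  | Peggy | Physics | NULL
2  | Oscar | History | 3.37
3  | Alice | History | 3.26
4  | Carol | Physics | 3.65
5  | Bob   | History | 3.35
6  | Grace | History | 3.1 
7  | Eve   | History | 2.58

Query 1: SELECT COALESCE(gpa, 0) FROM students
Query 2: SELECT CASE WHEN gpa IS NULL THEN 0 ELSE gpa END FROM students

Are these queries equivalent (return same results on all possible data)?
Yes, equivalent

Both queries return: [(0,), (2.58,), (3.1,), (3.26,), (3.35,), (3.37,), (3.65,)]

Reason: COALESCE vs CASE for NULL handling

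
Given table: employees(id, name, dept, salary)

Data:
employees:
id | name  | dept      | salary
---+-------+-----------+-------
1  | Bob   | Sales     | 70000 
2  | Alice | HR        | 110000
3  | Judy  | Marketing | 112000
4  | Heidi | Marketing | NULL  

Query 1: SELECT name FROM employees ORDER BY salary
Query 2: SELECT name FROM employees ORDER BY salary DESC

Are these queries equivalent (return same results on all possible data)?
No, not equivalent

Query 1 returns: [('Heidi',), ('Bob',), ('Alice',), ('Judy',)]
Query 2 returns: [('Judy',), ('Alice',), ('Bob',), ('Heidi',)]

Reason: ASC vs DESC gives opposite ordering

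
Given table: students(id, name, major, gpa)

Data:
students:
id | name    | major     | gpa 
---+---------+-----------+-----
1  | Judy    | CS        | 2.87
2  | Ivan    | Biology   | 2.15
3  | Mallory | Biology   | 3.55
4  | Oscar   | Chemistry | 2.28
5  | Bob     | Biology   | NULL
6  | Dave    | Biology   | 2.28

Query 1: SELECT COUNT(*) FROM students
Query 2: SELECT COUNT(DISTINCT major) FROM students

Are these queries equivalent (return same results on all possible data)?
No, not equivalent

Query 1 returns: [(6,)]
Query 2 returns: [(3,)]

Reason: COUNT(*) counts rows, COUNT(DISTINCT major) counts unique majors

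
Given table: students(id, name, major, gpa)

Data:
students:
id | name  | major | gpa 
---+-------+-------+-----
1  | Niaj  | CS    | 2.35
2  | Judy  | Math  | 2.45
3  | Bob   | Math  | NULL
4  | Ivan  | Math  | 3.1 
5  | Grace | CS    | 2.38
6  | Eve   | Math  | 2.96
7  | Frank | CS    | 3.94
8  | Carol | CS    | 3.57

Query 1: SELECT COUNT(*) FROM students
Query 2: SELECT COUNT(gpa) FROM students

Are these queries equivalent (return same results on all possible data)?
No, not equivalent

Query 1 returns: [(8,)]
Query 2 returns: [(7,)]

Reason: COUNT(*) includes NULLs, COUNT(column) excludes them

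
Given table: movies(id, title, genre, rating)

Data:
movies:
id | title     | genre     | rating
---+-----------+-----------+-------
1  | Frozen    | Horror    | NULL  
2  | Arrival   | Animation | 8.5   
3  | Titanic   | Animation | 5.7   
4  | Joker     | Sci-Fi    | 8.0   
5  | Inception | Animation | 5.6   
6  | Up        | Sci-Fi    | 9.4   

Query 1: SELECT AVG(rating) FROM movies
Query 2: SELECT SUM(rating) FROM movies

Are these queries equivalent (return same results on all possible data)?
No, not equivalent

Query 1 returns: [(7.44,)]
Query 2 returns: [(37.2,)]

Reason: AVG vs SUM give different aggregate values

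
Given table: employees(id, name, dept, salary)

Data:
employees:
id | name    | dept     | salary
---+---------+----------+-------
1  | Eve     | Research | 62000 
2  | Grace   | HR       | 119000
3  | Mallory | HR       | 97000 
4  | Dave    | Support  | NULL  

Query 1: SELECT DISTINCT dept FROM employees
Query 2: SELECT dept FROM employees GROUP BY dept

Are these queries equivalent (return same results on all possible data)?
Yes, equivalent

Both queries return: [('HR',), ('Research',), ('Support',)]

Reason: Both get unique depts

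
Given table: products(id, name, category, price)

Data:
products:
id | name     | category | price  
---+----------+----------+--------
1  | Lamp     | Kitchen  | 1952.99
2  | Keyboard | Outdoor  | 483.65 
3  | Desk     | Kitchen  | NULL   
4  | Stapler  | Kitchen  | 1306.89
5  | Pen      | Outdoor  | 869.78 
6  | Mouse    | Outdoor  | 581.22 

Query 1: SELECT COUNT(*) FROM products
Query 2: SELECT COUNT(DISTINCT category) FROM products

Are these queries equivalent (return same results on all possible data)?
No, not equivalent

Query 1 returns: [(6,)]
Query 2 returns: [(2,)]

Reason: COUNT(*) counts rows, COUNT(DISTINCT category) counts unique categorys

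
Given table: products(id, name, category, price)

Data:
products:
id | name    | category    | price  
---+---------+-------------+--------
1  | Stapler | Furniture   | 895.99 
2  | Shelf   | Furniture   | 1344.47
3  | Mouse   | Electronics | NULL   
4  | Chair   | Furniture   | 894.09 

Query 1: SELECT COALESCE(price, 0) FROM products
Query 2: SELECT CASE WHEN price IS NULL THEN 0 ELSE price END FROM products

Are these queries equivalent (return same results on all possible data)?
Yes, equivalent

Both queries return: [(0,), (894.09,), (895.99,), (1344.47,)]

Reason: COALESCE vs CASE for NULL handling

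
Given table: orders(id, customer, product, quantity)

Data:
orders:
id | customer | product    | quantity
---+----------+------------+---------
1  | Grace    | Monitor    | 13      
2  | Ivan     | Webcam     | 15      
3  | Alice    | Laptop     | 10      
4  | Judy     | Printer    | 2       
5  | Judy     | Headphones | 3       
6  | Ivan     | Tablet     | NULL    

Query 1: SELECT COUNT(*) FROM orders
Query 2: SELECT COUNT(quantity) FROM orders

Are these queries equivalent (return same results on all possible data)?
No, not equivalent

Query 1 returns: [(6,)]
Query 2 returns: [(5,)]

Reason: COUNT(*) includes NULLs, COUNT(column) excludes them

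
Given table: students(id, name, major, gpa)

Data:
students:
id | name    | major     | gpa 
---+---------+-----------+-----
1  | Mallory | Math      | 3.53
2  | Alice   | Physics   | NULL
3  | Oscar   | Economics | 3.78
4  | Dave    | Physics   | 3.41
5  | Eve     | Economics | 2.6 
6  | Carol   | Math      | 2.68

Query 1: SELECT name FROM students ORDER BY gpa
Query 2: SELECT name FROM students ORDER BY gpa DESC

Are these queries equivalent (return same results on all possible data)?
No, not equivalent

Query 1 returns: [('Alice',), ('Eve',), ('Carol',), ('Dave',), ('Mallory',), ('Oscar',)]
Query 2 returns: [('Oscar',), ('Mallory',), ('Dave',), ('Carol',), ('Eve',), ('Alice',)]

Reason: ASC vs DESC gives opposite ordering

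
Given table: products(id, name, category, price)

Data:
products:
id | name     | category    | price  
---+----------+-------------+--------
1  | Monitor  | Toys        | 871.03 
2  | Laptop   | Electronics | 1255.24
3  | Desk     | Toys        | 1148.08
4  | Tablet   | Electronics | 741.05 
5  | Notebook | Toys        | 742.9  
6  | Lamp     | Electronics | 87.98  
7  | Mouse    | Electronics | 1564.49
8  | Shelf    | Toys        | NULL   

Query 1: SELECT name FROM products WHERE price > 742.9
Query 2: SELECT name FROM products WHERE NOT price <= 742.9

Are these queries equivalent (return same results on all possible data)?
Yes, equivalent

Both queries return: [('Desk',), ('Laptop',), ('Monitor',), ('Mouse',)]

Reason: Both filter price > 742.9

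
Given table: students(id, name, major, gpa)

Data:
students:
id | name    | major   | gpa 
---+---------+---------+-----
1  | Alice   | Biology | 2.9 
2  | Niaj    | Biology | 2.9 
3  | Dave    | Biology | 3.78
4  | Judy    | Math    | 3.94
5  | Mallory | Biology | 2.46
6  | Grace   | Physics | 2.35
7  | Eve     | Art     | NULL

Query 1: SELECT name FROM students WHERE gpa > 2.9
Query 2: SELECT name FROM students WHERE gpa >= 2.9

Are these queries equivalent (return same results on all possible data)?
No, not equivalent

Query 1 returns: [('Dave',), ('Judy',)]
Query 2 returns: [('Alice',), ('Niaj',), ('Dave',), ('Judy',)]

Reason: > vs >= gives different results when gpa = 2.9 exists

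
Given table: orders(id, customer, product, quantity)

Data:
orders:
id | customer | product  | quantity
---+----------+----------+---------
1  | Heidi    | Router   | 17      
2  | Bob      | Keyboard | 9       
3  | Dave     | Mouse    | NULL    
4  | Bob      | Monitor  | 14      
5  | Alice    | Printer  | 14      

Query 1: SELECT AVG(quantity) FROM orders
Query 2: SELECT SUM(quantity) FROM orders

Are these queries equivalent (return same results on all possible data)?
No, not equivalent

Query 1 returns: [(13.5,)]
Query 2 returns: [(54,)]

Reason: AVG vs SUM give different aggregate values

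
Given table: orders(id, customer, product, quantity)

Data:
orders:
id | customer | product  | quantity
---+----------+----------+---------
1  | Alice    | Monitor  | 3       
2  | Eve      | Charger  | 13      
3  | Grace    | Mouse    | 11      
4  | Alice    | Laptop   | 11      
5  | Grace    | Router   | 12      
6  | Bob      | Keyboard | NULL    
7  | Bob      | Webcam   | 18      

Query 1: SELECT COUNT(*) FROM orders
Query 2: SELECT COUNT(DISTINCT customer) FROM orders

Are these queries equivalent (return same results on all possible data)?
No, not equivalent

Query 1 returns: [(7,)]
Query 2 returns: [(4,)]

Reason: COUNT(*) counts rows, COUNT(DISTINCT customer) counts unique customers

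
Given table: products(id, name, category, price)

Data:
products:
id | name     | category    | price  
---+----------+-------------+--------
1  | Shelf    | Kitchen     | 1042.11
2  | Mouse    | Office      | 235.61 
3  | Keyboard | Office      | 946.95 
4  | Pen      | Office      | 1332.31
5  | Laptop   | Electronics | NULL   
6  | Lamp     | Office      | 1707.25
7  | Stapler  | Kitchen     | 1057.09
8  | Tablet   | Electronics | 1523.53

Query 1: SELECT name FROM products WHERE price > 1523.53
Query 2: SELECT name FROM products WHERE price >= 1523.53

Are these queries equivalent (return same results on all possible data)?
No, not equivalent

Query 1 returns: [('Lamp',)]
Query 2 returns: [('Lamp',), ('Tablet',)]

Reason: > vs >= gives different results when price = 1523.53 exists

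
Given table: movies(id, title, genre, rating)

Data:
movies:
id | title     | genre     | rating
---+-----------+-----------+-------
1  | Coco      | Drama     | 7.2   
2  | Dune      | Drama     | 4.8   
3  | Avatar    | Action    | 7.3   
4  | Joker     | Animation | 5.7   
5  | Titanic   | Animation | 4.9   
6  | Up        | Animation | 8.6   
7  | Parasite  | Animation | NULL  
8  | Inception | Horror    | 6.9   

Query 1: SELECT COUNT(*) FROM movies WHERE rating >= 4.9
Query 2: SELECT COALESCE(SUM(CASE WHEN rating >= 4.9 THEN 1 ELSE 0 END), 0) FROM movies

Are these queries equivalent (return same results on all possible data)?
Yes, equivalent

Both queries return: [(6,)]

Reason: COUNT with WHERE vs conditional SUM (COALESCE handles empty-table NULL)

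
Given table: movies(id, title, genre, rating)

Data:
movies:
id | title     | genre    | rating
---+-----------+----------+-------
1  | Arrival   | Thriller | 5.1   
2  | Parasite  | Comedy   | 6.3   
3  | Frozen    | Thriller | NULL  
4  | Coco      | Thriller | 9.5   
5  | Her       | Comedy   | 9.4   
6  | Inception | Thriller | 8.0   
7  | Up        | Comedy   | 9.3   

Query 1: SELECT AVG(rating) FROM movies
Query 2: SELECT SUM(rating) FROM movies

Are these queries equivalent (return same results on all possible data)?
No, not equivalent

Query 1 returns: [(7.933333333333334,)]
Query 2 returns: [(47.6,)]

Reason: AVG vs SUM give different aggregate values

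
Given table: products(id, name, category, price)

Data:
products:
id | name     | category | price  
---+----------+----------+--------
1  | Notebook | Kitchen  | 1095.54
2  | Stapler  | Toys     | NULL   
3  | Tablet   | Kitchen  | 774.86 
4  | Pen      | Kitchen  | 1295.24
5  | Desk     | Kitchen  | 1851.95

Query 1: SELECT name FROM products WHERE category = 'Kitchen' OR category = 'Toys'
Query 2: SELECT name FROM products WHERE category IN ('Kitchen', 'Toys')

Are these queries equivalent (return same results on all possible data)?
Yes, equivalent

Both queries return: [('Desk',), ('Notebook',), ('Pen',), ('Stapler',), ('Tablet',)]

Reason: OR vs IN are equivalent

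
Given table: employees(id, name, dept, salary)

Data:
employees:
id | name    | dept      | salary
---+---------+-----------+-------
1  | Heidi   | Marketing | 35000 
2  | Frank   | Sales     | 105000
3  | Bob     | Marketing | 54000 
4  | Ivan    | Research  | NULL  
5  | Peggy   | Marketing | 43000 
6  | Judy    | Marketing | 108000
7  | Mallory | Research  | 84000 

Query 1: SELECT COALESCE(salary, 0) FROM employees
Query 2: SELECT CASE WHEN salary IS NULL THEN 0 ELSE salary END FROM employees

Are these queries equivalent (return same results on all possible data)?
Yes, equivalent

Both queries return: [(0,), (35000,), (43000,), (54000,), (84000,), (105000,), (108000,)]

Reason: COALESCE vs CASE for NULL handling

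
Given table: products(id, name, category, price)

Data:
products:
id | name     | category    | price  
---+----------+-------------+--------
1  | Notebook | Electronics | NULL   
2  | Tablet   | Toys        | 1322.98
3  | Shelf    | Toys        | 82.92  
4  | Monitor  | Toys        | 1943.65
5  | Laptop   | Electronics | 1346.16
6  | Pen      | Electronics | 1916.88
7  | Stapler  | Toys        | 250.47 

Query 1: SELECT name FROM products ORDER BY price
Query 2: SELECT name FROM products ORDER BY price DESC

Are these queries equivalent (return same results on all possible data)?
No, not equivalent

Query 1 returns: [('Notebook',), ('Shelf',), ('Stapler',), ('Tablet',), ('Laptop',), ('Pen',), ('Monitor',)]
Query 2 returns: [('Monitor',), ('Pen',), ('Laptop',), ('Tablet',), ('Stapler',), ('Shelf',), ('Notebook',)]

Reason: ASC vs DESC gives opposite ordering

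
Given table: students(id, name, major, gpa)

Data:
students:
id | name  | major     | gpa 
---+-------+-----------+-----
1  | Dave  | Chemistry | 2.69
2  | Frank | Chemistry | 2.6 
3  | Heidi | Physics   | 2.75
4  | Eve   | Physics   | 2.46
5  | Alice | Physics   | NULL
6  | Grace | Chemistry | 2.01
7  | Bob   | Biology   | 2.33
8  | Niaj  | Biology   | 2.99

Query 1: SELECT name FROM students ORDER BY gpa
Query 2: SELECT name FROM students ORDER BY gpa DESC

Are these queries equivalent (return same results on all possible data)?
No, not equivalent

Query 1 returns: [('Alice',), ('Grace',), ('Bob',), ('Eve',), ('Frank',), ('Dave',), ('Heidi',), ('Niaj',)]
Query 2 returns: [('Niaj',), ('Heidi',), ('Dave',), ('Frank',), ('Eve',), ('Bob',), ('Grace',), ('Alice',)]

Reason: ASC vs DESC gives opposite ordering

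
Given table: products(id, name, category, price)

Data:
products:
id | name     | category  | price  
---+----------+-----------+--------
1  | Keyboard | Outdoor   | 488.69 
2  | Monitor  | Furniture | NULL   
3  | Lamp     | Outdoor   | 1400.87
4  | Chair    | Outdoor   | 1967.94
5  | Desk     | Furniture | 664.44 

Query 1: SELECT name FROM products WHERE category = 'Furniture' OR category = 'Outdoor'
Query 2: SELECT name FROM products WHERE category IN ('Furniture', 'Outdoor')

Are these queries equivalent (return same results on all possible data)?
Yes, equivalent

Both queries return: [('Chair',), ('Desk',), ('Keyboard',), ('Lamp',), ('Monitor',)]

Reason: OR vs IN are equivalent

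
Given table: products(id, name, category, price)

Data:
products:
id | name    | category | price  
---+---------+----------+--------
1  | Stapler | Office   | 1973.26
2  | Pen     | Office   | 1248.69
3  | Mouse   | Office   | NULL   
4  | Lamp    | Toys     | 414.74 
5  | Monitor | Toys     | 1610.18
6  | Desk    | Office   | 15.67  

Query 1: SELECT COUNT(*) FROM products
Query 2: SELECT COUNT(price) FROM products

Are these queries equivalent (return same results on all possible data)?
No, not equivalent

Query 1 returns: [(6,)]
Query 2 returns: [(5,)]

Reason: COUNT(*) includes NULLs, COUNT(column) excludes them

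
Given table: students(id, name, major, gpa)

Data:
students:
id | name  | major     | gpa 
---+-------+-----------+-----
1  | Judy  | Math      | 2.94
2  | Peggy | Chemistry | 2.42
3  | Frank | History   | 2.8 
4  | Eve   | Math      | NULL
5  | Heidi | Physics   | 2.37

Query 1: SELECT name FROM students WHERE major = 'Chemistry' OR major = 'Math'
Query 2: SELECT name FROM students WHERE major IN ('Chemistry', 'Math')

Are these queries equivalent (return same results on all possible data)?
Yes, equivalent

Both queries return: [('Eve',), ('Judy',), ('Peggy',)]

Reason: OR vs IN are equivalent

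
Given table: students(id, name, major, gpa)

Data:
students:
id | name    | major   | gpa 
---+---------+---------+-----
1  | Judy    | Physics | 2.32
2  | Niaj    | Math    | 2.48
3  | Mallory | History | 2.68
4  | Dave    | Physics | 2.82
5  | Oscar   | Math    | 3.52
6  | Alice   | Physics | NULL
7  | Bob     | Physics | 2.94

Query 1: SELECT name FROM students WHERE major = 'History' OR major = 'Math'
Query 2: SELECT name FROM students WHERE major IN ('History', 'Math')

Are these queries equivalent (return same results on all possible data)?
Yes, equivalent

Both queries return: [('Mallory',), ('Niaj',), ('Oscar',)]

Reason: OR vs IN are equivalent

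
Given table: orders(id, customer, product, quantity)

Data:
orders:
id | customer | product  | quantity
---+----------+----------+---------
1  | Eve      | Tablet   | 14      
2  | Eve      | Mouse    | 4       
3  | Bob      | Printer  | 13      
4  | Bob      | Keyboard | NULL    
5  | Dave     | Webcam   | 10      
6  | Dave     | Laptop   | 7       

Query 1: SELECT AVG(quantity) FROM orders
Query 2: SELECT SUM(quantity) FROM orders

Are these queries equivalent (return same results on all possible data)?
No, not equivalent

Query 1 returns: [(9.6,)]
Query 2 returns: [(48,)]

Reason: AVG vs SUM give different aggregate values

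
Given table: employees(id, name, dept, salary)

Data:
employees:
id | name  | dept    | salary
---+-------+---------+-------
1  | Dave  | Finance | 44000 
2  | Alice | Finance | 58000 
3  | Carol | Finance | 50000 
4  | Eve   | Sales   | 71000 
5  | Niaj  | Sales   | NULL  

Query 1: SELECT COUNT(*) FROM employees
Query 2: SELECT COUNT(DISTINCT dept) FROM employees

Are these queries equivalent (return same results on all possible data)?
No, not equivalent

Query 1 returns: [(5,)]
Query 2 returns: [(2,)]

Reason: COUNT(*) counts rows, COUNT(DISTINCT dept) counts unique depts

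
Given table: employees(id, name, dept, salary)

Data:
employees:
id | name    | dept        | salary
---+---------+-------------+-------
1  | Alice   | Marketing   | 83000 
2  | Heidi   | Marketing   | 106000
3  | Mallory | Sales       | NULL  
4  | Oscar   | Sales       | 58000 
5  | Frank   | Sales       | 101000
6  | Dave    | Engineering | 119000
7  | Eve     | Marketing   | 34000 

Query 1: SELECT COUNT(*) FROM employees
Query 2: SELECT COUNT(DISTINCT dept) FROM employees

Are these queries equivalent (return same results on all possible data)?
No, not equivalent

Query 1 returns: [(7,)]
Query 2 returns: [(3,)]

Reason: COUNT(*) counts rows, COUNT(DISTINCT dept) counts unique depts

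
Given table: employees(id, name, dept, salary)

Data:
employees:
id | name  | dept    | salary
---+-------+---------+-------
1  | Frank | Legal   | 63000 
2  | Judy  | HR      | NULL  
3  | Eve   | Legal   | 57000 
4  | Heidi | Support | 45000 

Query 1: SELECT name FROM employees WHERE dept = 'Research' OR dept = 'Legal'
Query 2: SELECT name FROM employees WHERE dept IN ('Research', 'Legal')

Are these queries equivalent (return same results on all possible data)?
Yes, equivalent

Both queries return: [('Eve',), ('Frank',)]

Reason: OR vs IN are equivalent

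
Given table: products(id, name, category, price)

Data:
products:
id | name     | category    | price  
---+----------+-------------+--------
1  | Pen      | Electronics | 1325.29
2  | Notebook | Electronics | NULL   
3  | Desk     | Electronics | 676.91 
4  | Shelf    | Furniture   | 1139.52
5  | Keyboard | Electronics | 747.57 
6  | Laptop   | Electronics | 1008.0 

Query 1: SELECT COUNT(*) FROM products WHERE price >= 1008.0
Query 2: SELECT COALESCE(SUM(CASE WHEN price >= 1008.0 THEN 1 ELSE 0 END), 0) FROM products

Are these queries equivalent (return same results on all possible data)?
Yes, equivalent

Both queries return: [(3,)]

Reason: COUNT with WHERE vs conditional SUM (COALESCE handles empty-table NULL)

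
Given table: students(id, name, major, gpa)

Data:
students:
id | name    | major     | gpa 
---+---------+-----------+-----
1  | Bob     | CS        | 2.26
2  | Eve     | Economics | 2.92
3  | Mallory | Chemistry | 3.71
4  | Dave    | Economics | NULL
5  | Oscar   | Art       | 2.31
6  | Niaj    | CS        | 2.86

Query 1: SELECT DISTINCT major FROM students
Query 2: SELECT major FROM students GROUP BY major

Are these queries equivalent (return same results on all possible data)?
Yes, equivalent

Both queries return: [('Art',), ('CS',), ('Chemistry',), ('Economics',)]

Reason: Both get unique majors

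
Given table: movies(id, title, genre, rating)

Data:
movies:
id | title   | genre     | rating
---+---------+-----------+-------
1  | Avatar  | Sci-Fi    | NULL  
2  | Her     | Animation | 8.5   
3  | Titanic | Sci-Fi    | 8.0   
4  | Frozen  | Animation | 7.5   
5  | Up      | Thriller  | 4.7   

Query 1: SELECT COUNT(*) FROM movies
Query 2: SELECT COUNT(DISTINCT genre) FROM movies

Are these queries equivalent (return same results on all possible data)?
No, not equivalent

Query 1 returns: [(5,)]
Query 2 returns: [(3,)]

Reason: COUNT(*) counts rows, COUNT(DISTINCT genre) counts unique genres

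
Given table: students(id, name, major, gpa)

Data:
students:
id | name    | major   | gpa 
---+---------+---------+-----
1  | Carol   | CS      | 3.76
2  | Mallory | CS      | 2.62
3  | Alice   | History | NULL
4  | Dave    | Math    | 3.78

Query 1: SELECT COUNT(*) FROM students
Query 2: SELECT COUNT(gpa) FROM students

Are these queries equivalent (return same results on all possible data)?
No, not equivalent

Query 1 returns: [(4,)]
Query 2 returns: [(3,)]

Reason: COUNT(*) includes NULLs, COUNT(column) excludes them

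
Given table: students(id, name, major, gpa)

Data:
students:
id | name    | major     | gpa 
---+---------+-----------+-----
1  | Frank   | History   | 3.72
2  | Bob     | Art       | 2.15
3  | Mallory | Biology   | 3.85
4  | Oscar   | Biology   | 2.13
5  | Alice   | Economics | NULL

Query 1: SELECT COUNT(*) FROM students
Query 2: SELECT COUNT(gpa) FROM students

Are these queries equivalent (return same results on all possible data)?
No, not equivalent

Query 1 returns: [(5,)]
Query 2 returns: [(4,)]

Reason: COUNT(*) includes NULLs, COUNT(column) excludes them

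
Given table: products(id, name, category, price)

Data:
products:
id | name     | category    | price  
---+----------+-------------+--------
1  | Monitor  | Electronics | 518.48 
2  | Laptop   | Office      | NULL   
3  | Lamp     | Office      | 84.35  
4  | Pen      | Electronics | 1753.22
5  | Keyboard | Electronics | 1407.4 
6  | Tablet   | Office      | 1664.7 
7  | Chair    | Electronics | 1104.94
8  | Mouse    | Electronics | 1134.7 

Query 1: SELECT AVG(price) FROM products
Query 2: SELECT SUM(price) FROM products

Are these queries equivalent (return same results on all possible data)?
No, not equivalent

Query 1 returns: [(1095.3985714285714,)]
Query 2 returns: [(7667.79,)]

Reason: AVG vs SUM give different aggregate values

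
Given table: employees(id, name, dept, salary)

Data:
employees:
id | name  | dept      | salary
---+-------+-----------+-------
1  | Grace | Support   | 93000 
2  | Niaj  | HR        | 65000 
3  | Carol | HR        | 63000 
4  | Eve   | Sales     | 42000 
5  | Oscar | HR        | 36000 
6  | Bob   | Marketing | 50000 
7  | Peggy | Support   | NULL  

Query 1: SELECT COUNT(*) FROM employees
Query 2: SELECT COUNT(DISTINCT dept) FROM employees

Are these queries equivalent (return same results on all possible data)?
No, not equivalent

Query 1 returns: [(7,)]
Query 2 returns: [(4,)]

Reason: COUNT(*) counts rows, COUNT(DISTINCT dept) counts unique depts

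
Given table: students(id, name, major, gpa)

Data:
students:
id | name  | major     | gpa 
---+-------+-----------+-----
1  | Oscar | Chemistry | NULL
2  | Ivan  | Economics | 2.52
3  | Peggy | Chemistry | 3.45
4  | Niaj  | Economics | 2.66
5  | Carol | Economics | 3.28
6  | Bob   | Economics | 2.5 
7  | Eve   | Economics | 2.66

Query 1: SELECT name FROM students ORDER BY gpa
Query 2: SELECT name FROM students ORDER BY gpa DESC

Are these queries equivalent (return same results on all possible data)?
No, not equivalent

Query 1 returns: [('Oscar',), ('Bob',), ('Ivan',), ('Niaj',), ('Eve',), ('Carol',), ('Peggy',)]
Query 2 returns: [('Peggy',), ('Carol',), ('Niaj',), ('Eve',), ('Ivan',), ('Bob',), ('Oscar',)]

Reason: ASC vs DESC gives opposite ordering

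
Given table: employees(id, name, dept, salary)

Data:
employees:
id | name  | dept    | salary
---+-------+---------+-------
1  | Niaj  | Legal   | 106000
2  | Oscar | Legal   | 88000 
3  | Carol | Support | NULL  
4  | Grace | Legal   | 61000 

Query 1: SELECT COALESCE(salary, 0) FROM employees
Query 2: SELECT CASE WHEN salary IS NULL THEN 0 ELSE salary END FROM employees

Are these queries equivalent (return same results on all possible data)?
Yes, equivalent

Both queries return: [(0,), (61000,), (88000,), (106000,)]

Reason: COALESCE vs CASE for NULL handling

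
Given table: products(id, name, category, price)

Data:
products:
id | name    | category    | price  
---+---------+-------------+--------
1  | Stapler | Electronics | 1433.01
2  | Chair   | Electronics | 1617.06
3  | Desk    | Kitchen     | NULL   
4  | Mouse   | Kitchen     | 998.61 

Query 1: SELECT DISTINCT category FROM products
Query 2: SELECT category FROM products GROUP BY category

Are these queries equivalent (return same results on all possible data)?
Yes, equivalent

Both queries return: [('Electronics',), ('Kitchen',)]

Reason: Both get unique categorys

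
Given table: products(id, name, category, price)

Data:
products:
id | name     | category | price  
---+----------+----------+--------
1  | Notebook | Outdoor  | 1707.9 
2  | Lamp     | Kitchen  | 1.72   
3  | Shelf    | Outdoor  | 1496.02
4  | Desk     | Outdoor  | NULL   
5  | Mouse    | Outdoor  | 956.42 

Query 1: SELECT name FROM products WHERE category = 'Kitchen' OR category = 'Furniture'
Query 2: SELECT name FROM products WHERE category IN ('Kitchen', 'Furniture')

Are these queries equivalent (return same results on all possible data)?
Yes, equivalent

Both queries return: [('Lamp',)]

Reason: OR vs IN are equivalent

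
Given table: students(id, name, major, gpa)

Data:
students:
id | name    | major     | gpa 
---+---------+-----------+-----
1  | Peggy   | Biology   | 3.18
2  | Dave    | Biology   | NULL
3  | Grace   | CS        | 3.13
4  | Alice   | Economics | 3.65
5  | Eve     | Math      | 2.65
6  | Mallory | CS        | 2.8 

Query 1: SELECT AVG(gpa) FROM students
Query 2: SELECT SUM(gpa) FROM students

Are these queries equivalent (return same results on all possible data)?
No, not equivalent

Query 1 returns: [(3.082,)]
Query 2 returns: [(15.41,)]

Reason: AVG vs SUM give different aggregate values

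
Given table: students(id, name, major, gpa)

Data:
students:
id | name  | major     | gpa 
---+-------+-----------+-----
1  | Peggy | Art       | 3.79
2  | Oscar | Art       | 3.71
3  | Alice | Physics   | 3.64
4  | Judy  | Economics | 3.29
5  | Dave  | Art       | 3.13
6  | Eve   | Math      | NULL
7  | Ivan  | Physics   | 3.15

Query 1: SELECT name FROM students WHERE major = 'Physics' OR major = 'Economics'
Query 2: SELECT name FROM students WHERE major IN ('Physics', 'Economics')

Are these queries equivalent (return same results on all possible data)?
Yes, equivalent

Both queries return: [('Alice',), ('Ivan',), ('Judy',)]

Reason: OR vs IN are equivalent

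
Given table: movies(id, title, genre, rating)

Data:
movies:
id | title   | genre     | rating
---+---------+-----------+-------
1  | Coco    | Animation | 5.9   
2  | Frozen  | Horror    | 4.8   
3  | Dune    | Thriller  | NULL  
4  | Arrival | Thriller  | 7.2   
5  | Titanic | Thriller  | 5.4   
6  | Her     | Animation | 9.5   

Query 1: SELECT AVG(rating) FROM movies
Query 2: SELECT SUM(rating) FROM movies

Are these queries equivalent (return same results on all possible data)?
No, not equivalent

Query 1 returns: [(6.56,)]
Query 2 returns: [(32.8,)]

Reason: AVG vs SUM give different aggregate values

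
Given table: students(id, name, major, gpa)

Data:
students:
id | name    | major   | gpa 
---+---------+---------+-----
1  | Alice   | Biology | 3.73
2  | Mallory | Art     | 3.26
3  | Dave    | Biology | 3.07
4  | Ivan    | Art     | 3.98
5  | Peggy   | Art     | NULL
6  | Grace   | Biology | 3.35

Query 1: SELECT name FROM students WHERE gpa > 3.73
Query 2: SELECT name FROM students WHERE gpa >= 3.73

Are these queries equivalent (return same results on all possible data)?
No, not equivalent

Query 1 returns: [('Ivan',)]
Query 2 returns: [('Alice',), ('Ivan',)]

Reason: > vs >= gives different results when gpa = 3.73 exists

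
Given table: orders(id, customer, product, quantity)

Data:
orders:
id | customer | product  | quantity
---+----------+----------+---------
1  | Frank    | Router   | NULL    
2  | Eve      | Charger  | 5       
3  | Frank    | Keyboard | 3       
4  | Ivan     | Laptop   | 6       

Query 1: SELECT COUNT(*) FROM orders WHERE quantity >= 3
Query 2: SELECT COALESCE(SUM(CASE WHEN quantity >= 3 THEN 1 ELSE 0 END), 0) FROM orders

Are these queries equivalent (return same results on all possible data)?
Yes, equivalent

Both queries return: [(3,)]

Reason: COUNT with WHERE vs conditional SUM (COALESCE handles empty-table NULL)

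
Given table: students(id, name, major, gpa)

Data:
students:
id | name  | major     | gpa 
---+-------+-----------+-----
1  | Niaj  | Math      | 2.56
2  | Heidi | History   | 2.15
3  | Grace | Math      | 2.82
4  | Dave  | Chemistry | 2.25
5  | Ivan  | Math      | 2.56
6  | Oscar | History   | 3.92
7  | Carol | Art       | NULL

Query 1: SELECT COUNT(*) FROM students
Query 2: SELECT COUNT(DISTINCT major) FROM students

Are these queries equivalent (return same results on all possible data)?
No, not equivalent

Query 1 returns: [(7,)]
Query 2 returns: [(4,)]

Reason: COUNT(*) counts rows, COUNT(DISTINCT major) counts unique majors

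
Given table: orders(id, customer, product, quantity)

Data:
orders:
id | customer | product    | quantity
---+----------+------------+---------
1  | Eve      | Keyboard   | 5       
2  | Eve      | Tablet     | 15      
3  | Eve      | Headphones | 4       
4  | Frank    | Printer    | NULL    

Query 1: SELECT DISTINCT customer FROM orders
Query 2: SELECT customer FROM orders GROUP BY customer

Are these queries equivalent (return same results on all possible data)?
Yes, equivalent

Both queries return: [('Eve',), ('Frank',)]

Reason: Both get unique customers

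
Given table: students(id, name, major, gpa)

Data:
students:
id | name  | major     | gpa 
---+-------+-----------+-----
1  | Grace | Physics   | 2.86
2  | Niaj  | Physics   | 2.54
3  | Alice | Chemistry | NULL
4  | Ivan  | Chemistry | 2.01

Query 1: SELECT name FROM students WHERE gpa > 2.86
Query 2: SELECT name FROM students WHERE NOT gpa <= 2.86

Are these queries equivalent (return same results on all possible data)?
Yes, equivalent

Both queries return: []

Reason: Both filter gpa > 2.86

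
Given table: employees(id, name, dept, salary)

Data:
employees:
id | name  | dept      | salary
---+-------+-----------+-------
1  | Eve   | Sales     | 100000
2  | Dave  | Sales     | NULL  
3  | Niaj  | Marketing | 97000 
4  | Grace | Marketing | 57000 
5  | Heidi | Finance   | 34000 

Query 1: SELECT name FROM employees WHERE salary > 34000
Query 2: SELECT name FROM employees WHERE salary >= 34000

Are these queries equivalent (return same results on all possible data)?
No, not equivalent

Query 1 returns: [('Eve',), ('Niaj',), ('Grace',)]
Query 2 returns: [('Eve',), ('Niaj',), ('Grace',), ('Heidi',)]

Reason: > vs >= gives different results when salary = 34000 exists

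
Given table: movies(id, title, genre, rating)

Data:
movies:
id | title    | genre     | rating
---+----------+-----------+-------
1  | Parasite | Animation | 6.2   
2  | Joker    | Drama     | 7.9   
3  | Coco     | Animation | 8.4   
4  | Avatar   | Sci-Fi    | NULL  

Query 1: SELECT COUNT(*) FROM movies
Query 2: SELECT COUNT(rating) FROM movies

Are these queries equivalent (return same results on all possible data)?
No, not equivalent

Query 1 returns: [(4,)]
Query 2 returns: [(3,)]

Reason: COUNT(*) includes NULLs, COUNT(column) excludes them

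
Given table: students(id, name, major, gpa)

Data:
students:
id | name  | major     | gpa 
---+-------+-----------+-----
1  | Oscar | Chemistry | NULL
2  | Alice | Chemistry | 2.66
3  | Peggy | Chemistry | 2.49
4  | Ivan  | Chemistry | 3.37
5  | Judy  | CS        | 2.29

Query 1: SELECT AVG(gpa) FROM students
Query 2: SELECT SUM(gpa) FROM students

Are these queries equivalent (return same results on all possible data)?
No, not equivalent

Query 1 returns: [(2.7025,)]
Query 2 returns: [(10.81,)]

Reason: AVG vs SUM give different aggregate values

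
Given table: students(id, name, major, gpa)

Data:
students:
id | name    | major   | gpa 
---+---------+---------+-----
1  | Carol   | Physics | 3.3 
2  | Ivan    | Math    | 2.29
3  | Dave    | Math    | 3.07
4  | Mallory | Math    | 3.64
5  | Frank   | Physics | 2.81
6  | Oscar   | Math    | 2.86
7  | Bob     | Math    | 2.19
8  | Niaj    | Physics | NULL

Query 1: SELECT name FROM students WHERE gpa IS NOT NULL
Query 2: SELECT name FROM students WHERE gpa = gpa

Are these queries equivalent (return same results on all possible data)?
Yes, equivalent

Both queries return: [('Bob',), ('Carol',), ('Dave',), ('Frank',), ('Ivan',), ('Mallory',), ('Oscar',)]

Reason: IS NOT NULL vs self-equality (both exclude NULLs)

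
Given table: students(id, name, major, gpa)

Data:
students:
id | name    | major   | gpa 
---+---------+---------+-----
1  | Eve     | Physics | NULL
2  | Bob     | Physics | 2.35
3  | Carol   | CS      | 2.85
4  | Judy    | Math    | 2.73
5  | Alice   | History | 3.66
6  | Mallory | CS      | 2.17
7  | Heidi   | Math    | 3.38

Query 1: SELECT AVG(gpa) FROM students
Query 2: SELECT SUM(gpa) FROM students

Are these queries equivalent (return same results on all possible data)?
No, not equivalent

Query 1 returns: [(2.856666666666667,)]
Query 2 returns: [(17.14,)]

Reason: AVG vs SUM give different aggregate values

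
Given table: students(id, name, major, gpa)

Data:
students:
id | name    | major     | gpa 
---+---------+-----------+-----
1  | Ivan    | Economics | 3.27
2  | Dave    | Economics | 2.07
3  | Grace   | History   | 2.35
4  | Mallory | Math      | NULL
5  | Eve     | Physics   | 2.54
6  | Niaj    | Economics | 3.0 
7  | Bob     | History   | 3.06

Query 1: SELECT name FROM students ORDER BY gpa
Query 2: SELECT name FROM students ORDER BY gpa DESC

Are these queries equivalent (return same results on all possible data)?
No, not equivalent

Query 1 returns: [('Mallory',), ('Dave',), ('Grace',), ('Eve',), ('Niaj',), ('Bob',), ('Ivan',)]
Query 2 returns: [('Ivan',), ('Bob',), ('Niaj',), ('Eve',), ('Grace',), ('Dave',), ('Mallory',)]

Reason: ASC vs DESC gives opposite ordering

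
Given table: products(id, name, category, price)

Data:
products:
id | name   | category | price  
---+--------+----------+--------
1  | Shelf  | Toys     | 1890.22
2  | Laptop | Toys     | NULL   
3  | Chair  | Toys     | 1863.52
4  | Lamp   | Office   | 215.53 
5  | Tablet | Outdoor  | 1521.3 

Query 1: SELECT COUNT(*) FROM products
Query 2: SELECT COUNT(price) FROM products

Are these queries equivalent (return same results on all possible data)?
No, not equivalent

Query 1 returns: [(5,)]
Query 2 returns: [(4,)]

Reason: COUNT(*) includes NULLs, COUNT(column) excludes them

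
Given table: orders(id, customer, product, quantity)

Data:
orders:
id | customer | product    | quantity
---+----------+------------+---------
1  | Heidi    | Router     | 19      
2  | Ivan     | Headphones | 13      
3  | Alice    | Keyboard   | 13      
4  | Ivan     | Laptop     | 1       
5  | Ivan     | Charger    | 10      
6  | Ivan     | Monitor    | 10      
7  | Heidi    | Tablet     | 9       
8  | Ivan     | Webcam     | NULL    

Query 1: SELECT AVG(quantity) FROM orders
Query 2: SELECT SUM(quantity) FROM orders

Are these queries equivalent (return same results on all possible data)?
No, not equivalent

Query 1 returns: [(10.714285714285714,)]
Query 2 returns: [(75,)]

Reason: AVG vs SUM give different aggregate values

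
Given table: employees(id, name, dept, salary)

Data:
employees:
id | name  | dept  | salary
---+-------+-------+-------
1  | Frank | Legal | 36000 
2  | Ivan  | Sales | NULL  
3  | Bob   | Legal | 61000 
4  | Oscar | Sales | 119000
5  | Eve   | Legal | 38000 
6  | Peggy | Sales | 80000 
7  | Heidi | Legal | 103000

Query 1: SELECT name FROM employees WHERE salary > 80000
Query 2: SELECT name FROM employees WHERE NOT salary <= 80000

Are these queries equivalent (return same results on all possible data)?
Yes, equivalent

Both queries return: [('Heidi',), ('Oscar',)]

Reason: Both filter salary > 80000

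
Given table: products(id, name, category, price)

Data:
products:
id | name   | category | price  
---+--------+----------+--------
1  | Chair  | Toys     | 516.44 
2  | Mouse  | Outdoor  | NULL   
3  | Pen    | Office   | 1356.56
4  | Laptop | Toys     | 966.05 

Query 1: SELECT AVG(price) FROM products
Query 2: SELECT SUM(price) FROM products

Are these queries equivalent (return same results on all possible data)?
No, not equivalent

Query 1 returns: [(946.35,)]
Query 2 returns: [(2839.05,)]

Reason: AVG vs SUM give different aggregate values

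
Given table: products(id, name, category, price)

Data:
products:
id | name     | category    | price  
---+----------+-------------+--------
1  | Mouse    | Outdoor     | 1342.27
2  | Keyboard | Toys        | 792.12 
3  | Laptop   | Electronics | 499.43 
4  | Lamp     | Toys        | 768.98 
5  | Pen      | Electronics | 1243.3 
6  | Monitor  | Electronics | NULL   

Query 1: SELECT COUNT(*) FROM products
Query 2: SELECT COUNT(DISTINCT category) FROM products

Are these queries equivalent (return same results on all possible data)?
No, not equivalent

Query 1 returns: [(6,)]
Query 2 returns: [(3,)]

Reason: COUNT(*) counts rows, COUNT(DISTINCT category) counts unique categorys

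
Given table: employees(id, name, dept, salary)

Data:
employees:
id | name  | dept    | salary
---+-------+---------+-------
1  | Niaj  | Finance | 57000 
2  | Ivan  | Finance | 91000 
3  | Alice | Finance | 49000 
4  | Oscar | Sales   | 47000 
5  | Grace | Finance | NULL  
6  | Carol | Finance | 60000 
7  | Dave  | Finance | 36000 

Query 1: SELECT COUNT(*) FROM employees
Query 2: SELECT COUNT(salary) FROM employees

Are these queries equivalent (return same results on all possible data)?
No, not equivalent

Query 1 returns: [(7,)]
Query 2 returns: [(6,)]

Reason: COUNT(*) includes NULLs, COUNT(column) excludes them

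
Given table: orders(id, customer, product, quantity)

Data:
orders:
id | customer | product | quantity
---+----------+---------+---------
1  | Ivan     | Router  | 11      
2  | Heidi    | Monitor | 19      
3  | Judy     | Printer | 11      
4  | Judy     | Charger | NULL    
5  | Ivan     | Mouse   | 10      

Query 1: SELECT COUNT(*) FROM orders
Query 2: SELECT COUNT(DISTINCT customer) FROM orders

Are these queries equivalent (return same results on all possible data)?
No, not equivalent

Query 1 returns: [(5,)]
Query 2 returns: [(3,)]

Reason: COUNT(*) counts rows, COUNT(DISTINCT customer) counts unique customers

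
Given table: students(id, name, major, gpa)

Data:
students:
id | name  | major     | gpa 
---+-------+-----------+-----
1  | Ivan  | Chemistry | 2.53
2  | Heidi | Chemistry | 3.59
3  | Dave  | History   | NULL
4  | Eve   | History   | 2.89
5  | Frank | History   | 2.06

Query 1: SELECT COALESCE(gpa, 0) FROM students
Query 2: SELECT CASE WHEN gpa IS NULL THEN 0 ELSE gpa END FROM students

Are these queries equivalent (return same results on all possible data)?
Yes, equivalent

Both queries return: [(0,), (2.06,), (2.53,), (2.89,), (3.59,)]

Reason: COALESCE vs CASE for NULL handling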